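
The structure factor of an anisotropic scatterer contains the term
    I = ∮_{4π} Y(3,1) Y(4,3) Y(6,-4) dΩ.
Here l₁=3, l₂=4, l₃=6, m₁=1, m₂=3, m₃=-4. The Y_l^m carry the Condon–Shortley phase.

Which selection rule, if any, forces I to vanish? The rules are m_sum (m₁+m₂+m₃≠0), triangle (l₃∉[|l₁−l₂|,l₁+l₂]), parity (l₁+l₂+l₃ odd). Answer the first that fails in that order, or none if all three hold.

m₁+m₂+m₃ = 1 + 3 − 4 = 0  ✓
triangle: |3−4|=1 ≤ l₃=6 ≤ 3+4=7  ✓
parity: l₁+l₂+l₃ = 13 is odd  ✗

parity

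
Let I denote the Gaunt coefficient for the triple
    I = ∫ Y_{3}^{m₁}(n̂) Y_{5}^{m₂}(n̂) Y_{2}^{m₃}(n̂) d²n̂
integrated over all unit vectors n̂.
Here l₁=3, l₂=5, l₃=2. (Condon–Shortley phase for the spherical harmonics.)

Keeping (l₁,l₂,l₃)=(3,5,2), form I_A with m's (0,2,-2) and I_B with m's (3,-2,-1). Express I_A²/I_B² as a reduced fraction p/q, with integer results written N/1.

5/1

Same 3,5,2: normalisation and zero-m 3j drop out of the ratio.
A: Δ: 6! 0! 4! / 11! → 1/2310; sum: t=3:−1/864 = -1/864; 3j²(3 5 2; 0 2 -2) = Δ·Π!·Σ² = 1/66  (sign -1)
B: Δ: 6! 0! 4! / 11! → 1/2310; sum: t=0:+1/4320 = 1/4320; 3j²(3 5 2; 3 -2 -1) = Δ·Π!·Σ² = 1/330  (sign -1)
I_A²/I_B² = (1/66)/(1/330) = 5/1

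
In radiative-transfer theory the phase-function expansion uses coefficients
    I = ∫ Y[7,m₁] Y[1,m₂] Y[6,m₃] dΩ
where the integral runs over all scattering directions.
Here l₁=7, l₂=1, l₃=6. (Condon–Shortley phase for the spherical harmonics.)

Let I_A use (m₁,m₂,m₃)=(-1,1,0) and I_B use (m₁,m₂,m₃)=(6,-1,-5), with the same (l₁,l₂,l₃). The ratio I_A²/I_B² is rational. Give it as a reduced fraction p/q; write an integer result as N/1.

14/39

l's match ⇒ only the (l;m) 3-j factors differ between A and B.
A: triangle coeff Δ(7,1,6) = 1/1365; Σ_t [2,2]: t=2:+1/1036800 = 1/1036800; (3j)²=4/195 [(7 1 6; -1 1 0)], sign=+1
B: triangle coeff Δ(7,1,6) = 1/1365; Σ_t [0,0]: t=0:+1/79833600 = 1/79833600; (3j)²=2/35 [(7 1 6; 6 -1 -5)], sign=-1
I_A²/I_B² = (4/195)/(2/35) = 14/39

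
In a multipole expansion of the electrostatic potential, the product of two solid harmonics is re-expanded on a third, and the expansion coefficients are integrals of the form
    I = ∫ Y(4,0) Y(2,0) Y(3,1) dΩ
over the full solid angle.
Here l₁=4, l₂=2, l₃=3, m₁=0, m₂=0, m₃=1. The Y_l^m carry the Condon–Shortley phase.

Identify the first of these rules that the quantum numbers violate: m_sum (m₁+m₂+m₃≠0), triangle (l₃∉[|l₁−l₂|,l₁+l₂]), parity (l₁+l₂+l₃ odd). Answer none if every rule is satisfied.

azimuthal sum: 0 + 0 + 1 = 1  ✗
2 ≤ 3 ≤ 6 (triangle on l)
L = 4 + 2 + 3 = 9 (odd)

m_sum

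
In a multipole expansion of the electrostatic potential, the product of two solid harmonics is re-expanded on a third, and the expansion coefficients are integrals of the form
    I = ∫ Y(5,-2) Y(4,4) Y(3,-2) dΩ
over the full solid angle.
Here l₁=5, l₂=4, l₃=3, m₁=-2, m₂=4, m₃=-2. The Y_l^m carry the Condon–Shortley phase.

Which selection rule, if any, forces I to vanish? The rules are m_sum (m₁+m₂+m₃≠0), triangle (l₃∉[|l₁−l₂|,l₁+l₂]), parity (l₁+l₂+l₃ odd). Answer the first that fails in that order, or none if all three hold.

none

Σmᵢ = 0  ✓
l₃∈[|l₁−l₂|,l₁+l₂]=[1,9], have l₃=3  ✓
Σlᵢ = 12 ⇒ even  ✓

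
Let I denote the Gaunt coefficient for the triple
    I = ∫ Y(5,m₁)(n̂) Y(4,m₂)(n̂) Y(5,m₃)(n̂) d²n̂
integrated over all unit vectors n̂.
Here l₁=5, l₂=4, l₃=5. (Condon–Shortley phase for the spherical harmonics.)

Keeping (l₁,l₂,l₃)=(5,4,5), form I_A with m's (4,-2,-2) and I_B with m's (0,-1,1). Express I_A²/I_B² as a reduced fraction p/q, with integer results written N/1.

5/1

Shared (l₁,l₂,l₃)=(5,4,5): N and (l;000)² cancel in I_A²/I_B².
A: Δ = 4!·6!·4!/15! = 1/3153150; Racah Σ t=0..1: t=0:+1/11520 t=1:−1/25920 = 1/20736; ⇒ 3j(5 4 5; 4 -2 -2)² = 5/429, sgn -1
B: Δ = 4!·6!·4!/15! = 1/3153150; Racah Σ t=0..3: t=0:+1/17280 t=1:−1/1152 t=2:+1/864 t=3:−1/6912 = 7/34560; ⇒ 3j(5 4 5; 0 -1 1)² = 1/429, sgn +1
I_A²/I_B² = (5/429)/(1/429) = 5/1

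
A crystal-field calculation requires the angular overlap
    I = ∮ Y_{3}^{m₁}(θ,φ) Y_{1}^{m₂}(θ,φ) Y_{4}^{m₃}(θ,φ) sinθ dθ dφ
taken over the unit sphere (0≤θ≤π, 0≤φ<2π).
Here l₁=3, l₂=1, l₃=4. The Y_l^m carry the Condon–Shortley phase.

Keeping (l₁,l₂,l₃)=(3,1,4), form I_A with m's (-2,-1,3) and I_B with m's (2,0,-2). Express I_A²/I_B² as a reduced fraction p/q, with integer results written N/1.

7/4

Same 3,1,4: normalisation and zero-m 3j drop out of the ratio.
A: Δ: 0! 6! 2! / 9! → 1/252; sum: t=0:+1/240 = 1/240; 3j²(3 1 4; -2 -1 3) = Δ·Π!·Σ² = 1/12  (sign -1)
B: Δ: 0! 6! 2! / 9! → 1/252; sum: t=0:+1/120 = 1/120; 3j²(3 1 4; 2 0 -2) = Δ·Π!·Σ² = 1/21  (sign +1)
I_A²/I_B² = (1/12)/(1/21) = 7/4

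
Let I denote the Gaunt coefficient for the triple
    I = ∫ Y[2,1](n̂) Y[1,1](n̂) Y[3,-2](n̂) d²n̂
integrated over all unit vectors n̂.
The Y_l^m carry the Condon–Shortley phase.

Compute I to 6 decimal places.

0.261169

m-sum 0 ✓  L=6 even ✓  1≤3≤3 ✓
Π(2lᵢ+1) = 5×3×7 = 105
triangle coeff Δ(2,1,3) = 1/105
Σ_t [0,0]: t=0:+1/4 = 1/4
(3j)²=3/35 [(2 1 3; 0 0 0)], sign=-1
Σ_t [0,0]: t=0:+1/12 = 1/12
(3j)²=2/21 [(2 1 3; 1 1 -2)], sign=-1
⇒ 4πI² = 6/7
I = (+1)√(6/7/(4π)) = 0.26116903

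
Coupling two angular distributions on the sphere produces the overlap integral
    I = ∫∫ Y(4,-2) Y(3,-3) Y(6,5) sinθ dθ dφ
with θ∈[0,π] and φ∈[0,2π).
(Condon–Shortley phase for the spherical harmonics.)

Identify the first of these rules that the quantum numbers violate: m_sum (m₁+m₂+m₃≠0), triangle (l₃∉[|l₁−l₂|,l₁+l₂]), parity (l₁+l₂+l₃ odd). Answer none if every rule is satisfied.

m₁+m₂+m₃ = -2 − 3 + 5 = 0  ✓
triangle: |4−3|=1 ≤ l₃=6 ≤ 4+3=7  ✓
parity: l₁+l₂+l₃ = 13 is odd  ✗

parity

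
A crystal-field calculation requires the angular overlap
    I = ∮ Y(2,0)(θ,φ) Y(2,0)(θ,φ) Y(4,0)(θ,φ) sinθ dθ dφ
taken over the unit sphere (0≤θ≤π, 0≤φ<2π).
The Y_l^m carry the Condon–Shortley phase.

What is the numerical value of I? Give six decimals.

Checks pass: Σm=0; 8 even; l₃=4∈[0,4].
(2·2+1)(2·2+1)(2·4+1) = 225
Δ: 0! 4! 4! / 9! → 1/630
sum: t=0:+1/16 = 1/16
3j²(2 2 4; 0 0 0) = Δ·Π!·Σ² = 2/35  (sign +1)
(m-triple is (0,0,0) — same symbol as above.)
combine: 4πI² = 225·2/35·2/35 = 36/49
take √, sign +1: I = 0.24179554

0.241796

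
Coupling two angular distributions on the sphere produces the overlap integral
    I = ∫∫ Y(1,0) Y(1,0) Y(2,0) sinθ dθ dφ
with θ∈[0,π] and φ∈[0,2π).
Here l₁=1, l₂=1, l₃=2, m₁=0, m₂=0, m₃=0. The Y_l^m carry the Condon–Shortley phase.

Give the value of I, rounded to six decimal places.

0.252313

Checks pass: Σm=0; 4 even; l₃=2∈[0,2].
(2·1+1)(2·1+1)(2·2+1) = 45
Δ: 0! 2! 2! / 5! → 1/30
sum: t=0:+1/1 = 1/1
3j²(1 1 2; 0 0 0) = Δ·Π!·Σ² = 2/15  (sign +1)
(m-triple is (0,0,0) — same symbol as above.)
combine: 4πI² = 45·2/15·2/15 = 4/5
take √, sign +1: I = 0.25231325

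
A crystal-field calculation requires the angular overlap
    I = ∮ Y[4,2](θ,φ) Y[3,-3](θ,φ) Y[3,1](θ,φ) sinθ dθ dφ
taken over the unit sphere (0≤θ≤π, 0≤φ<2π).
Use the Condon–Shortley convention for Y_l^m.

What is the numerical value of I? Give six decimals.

Checks pass: Σm=0; 10 even; l₃=3∈[1,7].
(2·4+1)(2·3+1)(2·3+1) = 441
Δ: 4! 4! 2! / 11! → 1/34650
sum: t=1:−1/72 t=2:+1/16 t=3:−1/72 = 5/144
3j²(4 3 3; 0 0 0) = Δ·Π!·Σ² = 2/77  (sign -1)
sum: t=0:+1/192 = 1/192
3j²(4 3 3; 2 -3 1) = Δ·Π!·Σ² = 3/77  (sign +1)
combine: 4πI² = 441·2/77·3/77 = 54/121
take √, sign -1: I = -0.18845135

-0.188451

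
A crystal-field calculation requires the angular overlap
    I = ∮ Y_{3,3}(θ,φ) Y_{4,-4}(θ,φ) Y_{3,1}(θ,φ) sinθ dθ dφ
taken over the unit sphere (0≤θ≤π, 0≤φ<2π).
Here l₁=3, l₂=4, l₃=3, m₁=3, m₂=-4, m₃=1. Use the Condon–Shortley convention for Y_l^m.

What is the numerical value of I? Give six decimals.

Rules hold: Σm=0, L=10 even, 1≤3≤7.
N = 7·9·7 = 441
Δ = 4!·2!·4!/11! = 1/34650
Racah Σ t=1..3: t=1:−1/72 t=2:+1/16 t=3:−1/72 = 5/144
⇒ 3j(3 4 3; 0 0 0)² = 2/77, sgn -1
Racah Σ t=0..0: t=0:+1/1152 = 1/1152
⇒ 3j(3 4 3; 3 -4 1)² = 1/33, sgn +1
4πI² = N·(3j₀)²·(3jₘ)² = 42/121
I = -1·√(0.347107/4π) = -0.16619847

-0.166198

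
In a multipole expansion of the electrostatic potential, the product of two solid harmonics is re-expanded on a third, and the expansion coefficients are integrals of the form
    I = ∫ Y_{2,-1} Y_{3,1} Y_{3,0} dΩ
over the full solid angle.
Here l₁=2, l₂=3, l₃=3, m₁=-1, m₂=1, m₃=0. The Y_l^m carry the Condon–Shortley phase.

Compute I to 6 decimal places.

Rules hold: Σm=0, L=8 even, 1≤3≤5.
N = 5·7·7 = 245
Δ = 2!·2!·4!/9! = 1/3780
Racah Σ t=0..2: t=0:+1/24 t=1:−1/4 t=2:+1/24 = -1/6
⇒ 3j(2 3 3; 0 0 0)² = 4/105, sgn +1
Racah Σ t=1..2: t=1:−1/12 t=2:+1/8 = 1/24
⇒ 3j(2 3 3; -1 1 0)² = 1/210, sgn -1
4πI² = N·(3j₀)²·(3jₘ)² = 2/45
I = -1·√(0.0444444/4π) = -0.05947080

-0.059471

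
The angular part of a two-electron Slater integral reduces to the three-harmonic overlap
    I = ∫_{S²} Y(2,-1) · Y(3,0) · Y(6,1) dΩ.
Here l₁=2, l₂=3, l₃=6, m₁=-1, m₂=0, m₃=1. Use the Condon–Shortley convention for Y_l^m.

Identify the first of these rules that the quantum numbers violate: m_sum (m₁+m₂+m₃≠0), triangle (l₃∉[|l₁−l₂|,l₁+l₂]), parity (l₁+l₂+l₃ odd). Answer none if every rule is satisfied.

Σmᵢ = 0  ✓
l₃∈[|l₁−l₂|,l₁+l₂]=[1,5], have l₃=6  ✗
Σlᵢ = 11 ⇒ odd

triangle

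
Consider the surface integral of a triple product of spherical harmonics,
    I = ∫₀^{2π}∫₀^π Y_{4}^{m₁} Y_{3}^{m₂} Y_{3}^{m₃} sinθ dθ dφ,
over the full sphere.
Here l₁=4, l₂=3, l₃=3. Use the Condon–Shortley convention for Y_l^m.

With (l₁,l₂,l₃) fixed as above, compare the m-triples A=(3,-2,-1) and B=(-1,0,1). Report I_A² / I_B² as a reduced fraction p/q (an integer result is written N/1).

14/15

l's match ⇒ only the (l;m) 3-j factors differ between A and B.
A: triangle coeff Δ(4,3,3) = 1/34650; Σ_t [0,1]: t=0:+1/144 t=1:−1/288 = 1/288; (3j)²=1/99 [(4 3 3; 3 -2 -1)], sign=+1
B: triangle coeff Δ(4,3,3) = 1/34650; Σ_t [1,3]: t=1:−1/288 t=2:+1/24 t=3:−1/48 = 5/288; (3j)²=5/462 [(4 3 3; -1 0 1)], sign=+1
I_A²/I_B² = (1/99)/(5/462) = 14/15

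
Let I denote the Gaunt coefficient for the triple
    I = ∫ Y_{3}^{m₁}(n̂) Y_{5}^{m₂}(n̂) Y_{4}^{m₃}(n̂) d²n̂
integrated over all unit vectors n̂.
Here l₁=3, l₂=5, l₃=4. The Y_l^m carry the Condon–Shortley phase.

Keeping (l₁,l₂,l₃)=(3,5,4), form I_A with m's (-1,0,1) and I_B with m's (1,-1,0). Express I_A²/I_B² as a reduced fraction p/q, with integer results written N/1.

Shared (l₁,l₂,l₃)=(3,5,4): N and (l;000)² cancel in I_A²/I_B².
A: Δ = 4!·2!·6!/13! = 1/180180; Racah Σ t=2..4: t=2:+1/288 t=3:−1/288 t=4:+1/5760 = 1/5760; ⇒ 3j(3 5 4; -1 0 1)² = 1/12012, sgn -1
B: Δ = 4!·2!·6!/13! = 1/180180; Racah Σ t=0..2: t=0:+1/2304 t=1:−1/216 t=2:+1/384 = -11/6912; ⇒ 3j(3 5 4; 1 -1 0)² = 11/1638, sgn -1
I_A²/I_B² = (1/12012)/(11/1638) = 3/242

3/242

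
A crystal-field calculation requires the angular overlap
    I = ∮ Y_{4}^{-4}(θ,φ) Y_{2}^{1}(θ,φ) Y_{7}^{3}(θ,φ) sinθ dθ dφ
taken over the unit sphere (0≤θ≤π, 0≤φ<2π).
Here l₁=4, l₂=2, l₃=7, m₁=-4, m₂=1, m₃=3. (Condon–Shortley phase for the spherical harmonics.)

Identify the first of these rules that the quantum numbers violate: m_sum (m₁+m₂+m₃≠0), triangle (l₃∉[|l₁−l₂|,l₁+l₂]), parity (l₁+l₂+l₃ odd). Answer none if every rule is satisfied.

triangle

Σmᵢ = 0  ✓
l₃∈[|l₁−l₂|,l₁+l₂]=[2,6], have l₃=7  ✗
Σlᵢ = 13 ⇒ odd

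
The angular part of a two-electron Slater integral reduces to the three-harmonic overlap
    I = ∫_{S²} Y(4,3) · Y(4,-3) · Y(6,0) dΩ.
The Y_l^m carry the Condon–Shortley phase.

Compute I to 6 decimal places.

-0.120915

m-sum 0 ✓  L=14 even ✓  0≤6≤8 ✓
Π(2lᵢ+1) = 9×9×13 = 1053
triangle coeff Δ(4,4,6) = 1/1261260
Σ_t [0,2]: t=0:+1/4608 t=1:−1/1296 t=2:+1/4608 = -7/20736
(3j)²=20/1287 [(4 4 6; 0 0 0)], sign=-1
Σ_t [0,1]: t=0:+1/28800 t=1:−1/518400 = 17/518400
(3j)²=289/25740 [(4 4 6; 3 -3 0)], sign=+1
⇒ 4πI² = 289/1573
I = (-1)√(289/1573/(4π)) = -0.12091485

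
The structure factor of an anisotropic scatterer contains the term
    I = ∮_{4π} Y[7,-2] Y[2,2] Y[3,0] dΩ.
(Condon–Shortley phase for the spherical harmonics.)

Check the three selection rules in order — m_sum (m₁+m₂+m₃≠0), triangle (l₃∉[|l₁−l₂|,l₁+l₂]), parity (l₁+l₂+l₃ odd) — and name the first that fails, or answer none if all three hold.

azimuthal sum: -2 + 2 + 0 = 0  ✓
5 ≤ 3 ≤ 9 (triangle on l)  ✗
L = 7 + 2 + 3 = 12 (even)

triangle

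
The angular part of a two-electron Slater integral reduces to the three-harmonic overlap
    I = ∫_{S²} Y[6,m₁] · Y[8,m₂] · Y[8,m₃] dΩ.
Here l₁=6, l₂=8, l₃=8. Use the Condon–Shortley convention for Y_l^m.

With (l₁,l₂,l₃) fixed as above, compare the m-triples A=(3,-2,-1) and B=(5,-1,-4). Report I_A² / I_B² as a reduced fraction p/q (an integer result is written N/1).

1/6

l's match ⇒ only the (l;m) 3-j factors differ between A and B.
A: triangle coeff Δ(6,8,8) = 1/13742520792; Σ_t [0,3]: t=0:+1/447897600 t=1:−1/82944000 t=2:+1/99532800 t=3:−1/783820800 = -11/10450944000; (3j)²=81/96577 [(6 8 8; 3 -2 -1)], sign=+1
B: triangle coeff Δ(6,8,8) = 1/13742520792; Σ_t [0,1]: t=0:+1/2612736000 t=1:−1/1492992000 = -1/3483648000; (3j)²=486/96577 [(6 8 8; 5 -1 -4)], sign=-1
I_A²/I_B² = (81/96577)/(486/96577) = 1/6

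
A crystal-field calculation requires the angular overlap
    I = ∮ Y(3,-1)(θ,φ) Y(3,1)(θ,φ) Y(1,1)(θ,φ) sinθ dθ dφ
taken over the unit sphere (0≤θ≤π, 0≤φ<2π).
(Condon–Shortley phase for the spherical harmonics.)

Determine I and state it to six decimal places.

m-sum = -1 + 1 + 1 = 1 ≠ 0 ⇒ I = 0

0.000000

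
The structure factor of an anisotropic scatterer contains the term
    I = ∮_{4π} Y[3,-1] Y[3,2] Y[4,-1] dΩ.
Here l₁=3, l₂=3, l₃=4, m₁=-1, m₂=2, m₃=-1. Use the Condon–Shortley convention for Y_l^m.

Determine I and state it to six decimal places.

0.145070

m-sum 0 ✓  L=10 even ✓  0≤4≤6 ✓
Π(2lᵢ+1) = 7×7×9 = 441
triangle coeff Δ(3,3,4) = 1/34650
Σ_t [0,2]: t=0:+1/72 t=1:−1/16 t=2:+1/72 = -5/144
(3j)²=2/77 [(3 3 4; 0 0 0)], sign=-1
Σ_t [1,2]: t=1:−1/144 t=2:+1/48 = 1/72
(3j)²=16/693 [(3 3 4; -1 2 -1)], sign=-1
⇒ 4πI² = 32/121
I = (+1)√(32/121/(4π)) = 0.14506992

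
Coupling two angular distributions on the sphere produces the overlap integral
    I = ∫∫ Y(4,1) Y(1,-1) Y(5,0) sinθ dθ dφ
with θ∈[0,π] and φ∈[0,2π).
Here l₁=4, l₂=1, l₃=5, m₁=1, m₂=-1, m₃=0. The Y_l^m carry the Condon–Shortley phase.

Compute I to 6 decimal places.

0.155288

m-sum 0 ✓  L=10 even ✓  3≤5≤5 ✓
Π(2lᵢ+1) = 9×3×11 = 297
triangle coeff Δ(4,1,5) = 1/495
Σ_t [0,0]: t=0:+1/576 = 1/576
(3j)²=5/99 [(4 1 5; 0 0 0)], sign=-1
Σ_t [0,0]: t=0:+1/1440 = 1/1440
(3j)²=2/99 [(4 1 5; 1 -1 0)], sign=-1
⇒ 4πI² = 10/33
I = (+1)√(10/33/(4π)) = 0.15528807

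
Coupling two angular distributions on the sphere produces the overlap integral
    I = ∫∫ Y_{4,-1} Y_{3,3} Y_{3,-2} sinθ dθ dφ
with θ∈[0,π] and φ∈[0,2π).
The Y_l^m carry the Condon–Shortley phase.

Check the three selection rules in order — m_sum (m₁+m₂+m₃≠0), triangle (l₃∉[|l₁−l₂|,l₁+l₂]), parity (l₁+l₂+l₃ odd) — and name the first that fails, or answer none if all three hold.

none

Σmᵢ = 0  ✓
l₃∈[|l₁−l₂|,l₁+l₂]=[1,7], have l₃=3  ✓
Σlᵢ = 10 ⇒ even  ✓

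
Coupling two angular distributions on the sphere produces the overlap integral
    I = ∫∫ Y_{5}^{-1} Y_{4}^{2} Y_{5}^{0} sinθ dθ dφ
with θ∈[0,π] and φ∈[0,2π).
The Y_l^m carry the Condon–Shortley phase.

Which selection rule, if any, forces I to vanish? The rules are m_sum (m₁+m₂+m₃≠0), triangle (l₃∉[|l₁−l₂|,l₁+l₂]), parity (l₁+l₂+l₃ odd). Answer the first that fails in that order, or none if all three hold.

m_sum

Σmᵢ = 1  ✗
l₃∈[|l₁−l₂|,l₁+l₂]=[1,9], have l₃=5
Σlᵢ = 14 ⇒ even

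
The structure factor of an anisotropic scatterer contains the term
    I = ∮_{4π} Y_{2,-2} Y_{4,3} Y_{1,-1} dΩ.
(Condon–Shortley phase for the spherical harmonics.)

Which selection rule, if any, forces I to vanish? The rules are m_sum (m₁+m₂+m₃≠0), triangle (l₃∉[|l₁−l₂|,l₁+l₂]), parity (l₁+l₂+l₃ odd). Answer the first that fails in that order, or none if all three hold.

triangle

m₁+m₂+m₃ = -2 + 3 − 1 = 0  ✓
triangle: |2−4|=2 ≤ l₃=1 ≤ 2+4=6  ✗
parity: l₁+l₂+l₃ = 7 is odd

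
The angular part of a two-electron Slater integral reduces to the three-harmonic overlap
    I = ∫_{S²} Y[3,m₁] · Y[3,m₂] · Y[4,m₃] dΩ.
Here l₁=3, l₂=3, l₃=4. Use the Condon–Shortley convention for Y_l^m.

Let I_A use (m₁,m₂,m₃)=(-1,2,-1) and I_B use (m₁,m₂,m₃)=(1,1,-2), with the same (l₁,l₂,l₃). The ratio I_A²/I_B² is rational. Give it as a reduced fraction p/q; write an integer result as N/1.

4/5

Same 3,3,4: normalisation and zero-m 3j drop out of the ratio.
A: Δ: 2! 4! 4! / 11! → 1/34650; sum: t=1:−1/144 t=2:+1/48 = 1/72; 3j²(3 3 4; -1 2 -1) = Δ·Π!·Σ² = 16/693  (sign -1)
B: Δ: 2! 4! 4! / 11! → 1/34650; sum: t=0:+1/192 t=1:−1/36 t=2:+1/192 = -5/288; 3j²(3 3 4; 1 1 -2) = Δ·Π!·Σ² = 20/693  (sign -1)
I_A²/I_B² = (16/693)/(20/693) = 4/5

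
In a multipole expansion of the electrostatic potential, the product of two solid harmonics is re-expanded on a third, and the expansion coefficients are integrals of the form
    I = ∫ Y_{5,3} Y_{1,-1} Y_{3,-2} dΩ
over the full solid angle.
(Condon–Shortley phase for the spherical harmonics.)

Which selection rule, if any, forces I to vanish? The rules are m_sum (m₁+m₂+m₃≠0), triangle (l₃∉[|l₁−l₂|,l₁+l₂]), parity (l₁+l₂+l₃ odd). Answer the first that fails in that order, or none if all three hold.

triangle

azimuthal sum: 3 − 1 − 2 = 0  ✓
4 ≤ 3 ≤ 6 (triangle on l)  ✗
L = 5 + 1 + 3 = 9 (odd)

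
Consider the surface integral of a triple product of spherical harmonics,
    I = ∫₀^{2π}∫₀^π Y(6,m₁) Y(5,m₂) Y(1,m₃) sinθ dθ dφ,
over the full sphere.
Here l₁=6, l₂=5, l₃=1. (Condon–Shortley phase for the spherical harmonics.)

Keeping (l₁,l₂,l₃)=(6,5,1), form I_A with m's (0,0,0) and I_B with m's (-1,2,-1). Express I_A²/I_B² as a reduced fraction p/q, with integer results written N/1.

18/5

Shared (l₁,l₂,l₃)=(6,5,1): N and (l;000)² cancel in I_A²/I_B².
A: Δ = 10!·2!·0!/13! = 1/858; Racah Σ t=5..5: t=5:−1/14400 = -1/14400; ⇒ 3j(6 5 1; 0 0 0)² = 6/143, sgn +1
B: Δ = 10!·2!·0!/13! = 1/858; Racah Σ t=7..7: t=7:−1/60480 = -1/60480; ⇒ 3j(6 5 1; -1 2 -1)² = 5/429, sgn -1
I_A²/I_B² = (6/143)/(5/429) = 18/5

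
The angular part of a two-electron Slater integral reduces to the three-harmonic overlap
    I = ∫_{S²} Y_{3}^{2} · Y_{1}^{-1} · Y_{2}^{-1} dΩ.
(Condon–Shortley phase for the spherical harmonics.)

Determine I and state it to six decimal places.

m-sum 0 ✓  L=6 even ✓  2≤2≤4 ✓
Π(2lᵢ+1) = 7×3×5 = 105
triangle coeff Δ(3,1,2) = 1/105
Σ_t [1,1]: t=1:−1/4 = -1/4
(3j)²=3/35 [(3 1 2; 0 0 0)], sign=-1
Σ_t [0,0]: t=0:+1/12 = 1/12
(3j)²=2/21 [(3 1 2; 2 -1 -1)], sign=-1
⇒ 4πI² = 6/7
I = (+1)√(6/7/(4π)) = 0.26116903

0.261169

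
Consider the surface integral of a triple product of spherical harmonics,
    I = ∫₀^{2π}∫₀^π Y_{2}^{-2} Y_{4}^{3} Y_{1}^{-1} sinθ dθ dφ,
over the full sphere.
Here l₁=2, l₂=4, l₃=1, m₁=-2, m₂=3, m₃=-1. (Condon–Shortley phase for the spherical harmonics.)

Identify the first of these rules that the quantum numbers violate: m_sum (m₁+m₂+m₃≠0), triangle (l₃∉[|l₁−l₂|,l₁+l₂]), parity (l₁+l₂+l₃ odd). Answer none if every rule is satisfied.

m₁+m₂+m₃ = -2 + 3 − 1 = 0  ✓
triangle: |2−4|=2 ≤ l₃=1 ≤ 2+4=6  ✗
parity: l₁+l₂+l₃ = 7 is odd

triangle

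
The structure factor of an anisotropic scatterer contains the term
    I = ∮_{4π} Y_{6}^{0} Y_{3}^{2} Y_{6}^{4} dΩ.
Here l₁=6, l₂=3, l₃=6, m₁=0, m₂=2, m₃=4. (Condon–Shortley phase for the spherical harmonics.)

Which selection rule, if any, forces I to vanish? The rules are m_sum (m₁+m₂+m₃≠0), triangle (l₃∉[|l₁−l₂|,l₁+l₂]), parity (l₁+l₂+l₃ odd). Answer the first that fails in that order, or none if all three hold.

azimuthal sum: 0 + 2 + 4 = 6  ✗
3 ≤ 6 ≤ 9 (triangle on l)
L = 6 + 3 + 6 = 15 (odd)

m_sum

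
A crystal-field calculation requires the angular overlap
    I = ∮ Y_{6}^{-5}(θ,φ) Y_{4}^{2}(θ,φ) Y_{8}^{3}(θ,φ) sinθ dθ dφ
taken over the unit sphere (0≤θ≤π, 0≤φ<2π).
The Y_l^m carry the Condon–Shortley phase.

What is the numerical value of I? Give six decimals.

0.119359

m-sum 0 ✓  L=18 even ✓  2≤8≤10 ✓
Π(2lᵢ+1) = 13×9×17 = 1989
triangle coeff Δ(6,4,8) = 1/23279256
Σ_t [0,2]: t=0:+1/1658880 t=1:−1/518400 t=2:+1/1658880 = -1/1382400
(3j)²=504/46189 [(6 4 8; 0 0 0)], sign=-1
Σ_t [1,2]: t=1:−1/435456000 t=2:+1/34836480 = 23/870912000
(3j)²=5819/705432 [(6 4 8; -5 2 3)], sign=-1
⇒ 4πI² = 14283/79781
I = (+1)√(14283/79781/(4π)) = 0.11935897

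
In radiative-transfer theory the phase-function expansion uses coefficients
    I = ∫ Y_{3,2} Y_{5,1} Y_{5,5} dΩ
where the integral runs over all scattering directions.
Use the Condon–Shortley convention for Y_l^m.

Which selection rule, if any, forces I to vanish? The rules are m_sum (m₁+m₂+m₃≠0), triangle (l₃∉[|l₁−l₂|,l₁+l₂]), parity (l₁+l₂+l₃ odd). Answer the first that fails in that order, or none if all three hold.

m₁+m₂+m₃ = 2 + 1 + 5 = 8  ✗
triangle: |3−5|=2 ≤ l₃=5 ≤ 3+5=8
parity: l₁+l₂+l₃ = 13 is odd

m_sum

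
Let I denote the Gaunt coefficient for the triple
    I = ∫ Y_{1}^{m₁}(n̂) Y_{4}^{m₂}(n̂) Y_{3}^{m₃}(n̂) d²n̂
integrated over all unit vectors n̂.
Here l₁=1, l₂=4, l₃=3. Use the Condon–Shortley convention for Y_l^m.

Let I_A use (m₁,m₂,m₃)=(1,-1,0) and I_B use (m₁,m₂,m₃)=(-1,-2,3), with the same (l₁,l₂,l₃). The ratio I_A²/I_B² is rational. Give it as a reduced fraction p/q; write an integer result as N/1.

10/1

Shared (l₁,l₂,l₃)=(1,4,3): N and (l;000)² cancel in I_A²/I_B².
A: Δ = 2!·0!·6!/9! = 1/252; Racah Σ t=0..0: t=0:+1/72 = 1/72; ⇒ 3j(1 4 3; 1 -1 0)² = 5/126, sgn -1
B: Δ = 2!·0!·6!/9! = 1/252; Racah Σ t=2..2: t=2:+1/1440 = 1/1440; ⇒ 3j(1 4 3; -1 -2 3)² = 1/252, sgn +1
I_A²/I_B² = (5/126)/(1/252) = 10/1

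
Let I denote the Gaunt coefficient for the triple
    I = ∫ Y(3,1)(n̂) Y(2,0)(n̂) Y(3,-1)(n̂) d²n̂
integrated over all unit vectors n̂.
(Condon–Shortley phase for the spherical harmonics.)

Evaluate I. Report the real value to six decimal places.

-0.126157

Checks pass: Σm=0; 8 even; l₃=3∈[1,5].
(2·3+1)(2·2+1)(2·3+1) = 245
Δ: 2! 4! 2! / 9! → 1/3780
sum: t=0:+1/24 t=1:−1/4 t=2:+1/24 = -1/6
3j²(3 2 3; 0 0 0) = Δ·Π!·Σ² = 4/105  (sign +1)
sum: t=0:+1/16 t=1:−1/6 t=2:+1/96 = -3/32
3j²(3 2 3; 1 0 -1) = Δ·Π!·Σ² = 3/140  (sign -1)
combine: 4πI² = 245·4/105·3/140 = 1/5
take √, sign -1: I = -0.12615663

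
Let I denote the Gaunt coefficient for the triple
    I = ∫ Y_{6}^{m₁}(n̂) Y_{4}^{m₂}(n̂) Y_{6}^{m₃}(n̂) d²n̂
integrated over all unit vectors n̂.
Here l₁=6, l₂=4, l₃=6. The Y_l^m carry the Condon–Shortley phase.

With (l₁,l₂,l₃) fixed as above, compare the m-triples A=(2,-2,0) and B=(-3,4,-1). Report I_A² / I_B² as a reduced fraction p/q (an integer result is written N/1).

l's match ⇒ only the (l;m) 3-j factors differ between A and B.
A: triangle coeff Δ(6,4,6) = 1/15315300; Σ_t [0,2]: t=0:+1/55296 t=1:−1/25920 t=2:+1/138240 = -11/829440; (3j)²=11/1326 [(6 4 6; 2 -2 0)], sign=-1
B: triangle coeff Δ(6,4,6) = 1/15315300; Σ_t [4,4]: t=4:+1/414720 = 1/414720; (3j)²=49/2431 [(6 4 6; -3 4 -1)], sign=-1
I_A²/I_B² = (11/1326)/(49/2431) = 121/294

121/294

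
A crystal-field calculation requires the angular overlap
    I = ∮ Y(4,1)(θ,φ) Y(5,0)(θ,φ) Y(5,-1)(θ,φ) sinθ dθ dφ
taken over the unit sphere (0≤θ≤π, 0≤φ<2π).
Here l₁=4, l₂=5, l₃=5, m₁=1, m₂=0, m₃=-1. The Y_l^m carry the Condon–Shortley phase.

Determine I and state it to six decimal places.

-0.053153

Rules hold: Σm=0, L=14 even, 1≤5≤9.
N = 9·11·11 = 1089
Δ = 4!·4!·6!/15! = 1/3153150
Racah Σ t=0..4: t=0:+1/69120 t=1:−1/1728 t=2:+1/576 t=3:−1/1728 t=4:+1/69120 = 7/11520
⇒ 3j(4 5 5; 0 0 0)² = 2/143, sgn -1
Racah Σ t=0..3: t=0:+1/17280 t=1:−1/1152 t=2:+1/864 t=3:−1/6912 = 7/34560
⇒ 3j(4 5 5; 1 0 -1)² = 1/429, sgn +1
4πI² = N·(3j₀)²·(3jₘ)² = 6/169
I = -1·√(0.035503/4π) = -0.05315295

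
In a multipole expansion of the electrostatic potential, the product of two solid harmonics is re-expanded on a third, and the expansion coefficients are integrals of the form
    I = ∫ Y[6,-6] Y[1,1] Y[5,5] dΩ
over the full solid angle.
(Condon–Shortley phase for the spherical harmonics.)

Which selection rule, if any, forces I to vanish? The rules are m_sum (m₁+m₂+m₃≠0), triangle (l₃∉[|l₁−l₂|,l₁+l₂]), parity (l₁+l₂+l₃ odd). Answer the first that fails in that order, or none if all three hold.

m₁+m₂+m₃ = -6 + 1 + 5 = 0  ✓
triangle: |6−1|=5 ≤ l₃=5 ≤ 6+1=7  ✓
parity: l₁+l₂+l₃ = 12 is even  ✓

none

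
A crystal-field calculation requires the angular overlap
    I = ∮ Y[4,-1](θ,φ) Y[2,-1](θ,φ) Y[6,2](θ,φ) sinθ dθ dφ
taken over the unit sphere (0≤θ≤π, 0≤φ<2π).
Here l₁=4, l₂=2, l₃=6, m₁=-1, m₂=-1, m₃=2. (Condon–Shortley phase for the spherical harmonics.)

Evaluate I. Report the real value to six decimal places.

0.238034

Rules hold: Σm=0, L=12 even, 2≤6≤6.
N = 9·5·13 = 585
Δ = 0!·8!·4!/13! = 1/6435
Racah Σ t=0..0: t=0:+1/2304 = 1/2304
⇒ 3j(4 2 6; 0 0 0)² = 5/143, sgn +1
Racah Σ t=0..0: t=0:+1/4320 = 1/4320
⇒ 3j(4 2 6; -1 -1 2)² = 224/6435, sgn +1
4πI² = N·(3j₀)²·(3jₘ)² = 1120/1573
I = +1·√(0.712015/4π) = 0.23803440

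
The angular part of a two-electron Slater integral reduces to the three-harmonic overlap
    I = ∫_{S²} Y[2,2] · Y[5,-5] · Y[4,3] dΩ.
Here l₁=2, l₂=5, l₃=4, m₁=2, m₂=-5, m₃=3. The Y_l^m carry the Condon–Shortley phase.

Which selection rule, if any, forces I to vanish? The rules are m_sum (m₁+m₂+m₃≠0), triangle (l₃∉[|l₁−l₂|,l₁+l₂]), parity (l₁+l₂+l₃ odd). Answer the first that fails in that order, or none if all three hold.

parity

azimuthal sum: 2 − 5 + 3 = 0  ✓
3 ≤ 4 ≤ 7 (triangle on l)  ✓
L = 2 + 5 + 4 = 11 (odd)  ✗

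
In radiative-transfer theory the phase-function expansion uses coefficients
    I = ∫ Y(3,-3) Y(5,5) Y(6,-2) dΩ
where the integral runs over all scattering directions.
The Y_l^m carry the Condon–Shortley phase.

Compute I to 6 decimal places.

Rules hold: Σm=0, L=14 even, 2≤6≤8.
N = 7·11·13 = 1001
Δ = 2!·4!·8!/15! = 1/675675
Racah Σ t=0..2: t=0:+1/8640 t=1:−1/2304 t=2:+1/8640 = -7/34560
⇒ 3j(3 5 6; 0 0 0)² = 7/429, sgn -1
Racah Σ t=2..2: t=2:+1/1935360 = 1/1935360
⇒ 3j(3 5 6; -3 5 -2)² = 1/1001, sgn +1
4πI² = N·(3j₀)²·(3jₘ)² = 7/429
I = -1·√(0.016317/4π) = -0.03603425

-0.036034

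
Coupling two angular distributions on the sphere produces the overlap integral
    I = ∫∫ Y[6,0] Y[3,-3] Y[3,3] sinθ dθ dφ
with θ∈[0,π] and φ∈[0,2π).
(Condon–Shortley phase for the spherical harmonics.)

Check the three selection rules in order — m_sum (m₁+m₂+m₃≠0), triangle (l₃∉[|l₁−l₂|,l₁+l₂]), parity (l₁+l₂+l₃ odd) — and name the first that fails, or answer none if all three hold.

m₁+m₂+m₃ = 0 − 3 + 3 = 0  ✓
triangle: |6−3|=3 ≤ l₃=3 ≤ 6+3=9  ✓
parity: l₁+l₂+l₃ = 12 is even  ✓

none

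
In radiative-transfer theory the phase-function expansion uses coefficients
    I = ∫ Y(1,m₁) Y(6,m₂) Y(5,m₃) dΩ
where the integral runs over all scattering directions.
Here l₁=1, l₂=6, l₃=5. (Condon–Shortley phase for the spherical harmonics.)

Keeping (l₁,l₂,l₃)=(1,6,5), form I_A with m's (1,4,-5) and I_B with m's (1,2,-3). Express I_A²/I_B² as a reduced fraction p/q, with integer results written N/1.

1/6

Shared (l₁,l₂,l₃)=(1,6,5): N and (l;000)² cancel in I_A²/I_B².
A: Δ = 2!·0!·10!/13! = 1/858; Racah Σ t=0..0: t=0:+1/7257600 = 1/7257600; ⇒ 3j(1 6 5; 1 4 -5)² = 1/858, sgn +1
B: Δ = 2!·0!·10!/13! = 1/858; Racah Σ t=0..0: t=0:+1/161280 = 1/161280; ⇒ 3j(1 6 5; 1 2 -3)² = 1/143, sgn +1
I_A²/I_B² = (1/858)/(1/143) = 1/6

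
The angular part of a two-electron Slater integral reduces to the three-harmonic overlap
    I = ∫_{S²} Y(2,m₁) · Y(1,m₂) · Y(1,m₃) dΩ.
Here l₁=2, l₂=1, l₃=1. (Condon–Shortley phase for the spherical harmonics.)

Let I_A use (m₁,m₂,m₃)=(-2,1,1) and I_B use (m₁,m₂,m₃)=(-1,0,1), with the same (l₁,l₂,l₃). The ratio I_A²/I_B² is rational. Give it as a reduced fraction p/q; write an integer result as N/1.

2/1

l's match ⇒ only the (l;m) 3-j factors differ between A and B.
A: triangle coeff Δ(2,1,1) = 1/30; Σ_t [2,2]: t=2:+1/4 = 1/4; (3j)²=1/5 [(2 1 1; -2 1 1)], sign=+1
B: triangle coeff Δ(2,1,1) = 1/30; Σ_t [1,1]: t=1:−1/2 = -1/2; (3j)²=1/10 [(2 1 1; -1 0 1)], sign=-1
I_A²/I_B² = (1/5)/(1/10) = 2/1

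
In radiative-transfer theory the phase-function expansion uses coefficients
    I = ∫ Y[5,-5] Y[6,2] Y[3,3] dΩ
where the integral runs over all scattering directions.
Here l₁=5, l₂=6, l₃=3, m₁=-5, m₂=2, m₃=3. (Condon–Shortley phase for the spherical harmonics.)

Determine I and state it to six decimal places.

m-sum 0 ✓  L=14 even ✓  1≤3≤11 ✓
Π(2lᵢ+1) = 11×13×7 = 1001
triangle coeff Δ(5,6,3) = 1/675675
Σ_t [3,5]: t=3:−1/8640 t=4:+1/2304 t=5:−1/8640 = 7/34560
(3j)²=7/429 [(5 6 3; 0 0 0)], sign=-1
Σ_t [8,8]: t=8:+1/1935360 = 1/1935360
(3j)²=1/1001 [(5 6 3; -5 2 3)], sign=+1
⇒ 4πI² = 7/429
I = (-1)√(7/429/(4π)) = -0.03603425

-0.036034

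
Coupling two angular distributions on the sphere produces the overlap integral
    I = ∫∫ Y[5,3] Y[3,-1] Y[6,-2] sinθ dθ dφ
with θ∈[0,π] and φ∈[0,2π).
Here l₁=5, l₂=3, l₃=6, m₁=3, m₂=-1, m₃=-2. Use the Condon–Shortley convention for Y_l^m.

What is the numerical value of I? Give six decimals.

Rules hold: Σm=0, L=14 even, 2≤6≤8.
N = 11·7·13 = 1001
Δ = 2!·8!·4!/15! = 1/675675
Racah Σ t=0..2: t=0:+1/8640 t=1:−1/2304 t=2:+1/8640 = -7/34560
⇒ 3j(5 3 6; 0 0 0)² = 7/429, sgn -1
Racah Σ t=0..2: t=0:+1/11520 t=1:−1/30240 t=2:+1/1935360 = 1/18432
⇒ 3j(5 3 6; 3 -1 -2)² = 7/429, sgn +1
4πI² = N·(3j₀)²·(3jₘ)² = 343/1287
I = -1·√(0.266511/4π) = -0.14563067

-0.145631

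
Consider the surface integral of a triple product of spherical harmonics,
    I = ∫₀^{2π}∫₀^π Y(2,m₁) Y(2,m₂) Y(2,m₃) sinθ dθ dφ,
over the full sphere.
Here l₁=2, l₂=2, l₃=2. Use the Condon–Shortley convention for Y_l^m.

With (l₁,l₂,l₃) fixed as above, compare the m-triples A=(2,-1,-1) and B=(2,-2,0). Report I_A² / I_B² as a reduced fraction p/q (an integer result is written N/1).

3/2

Shared (l₁,l₂,l₃)=(2,2,2): N and (l;000)² cancel in I_A²/I_B².
A: Δ = 2!·2!·2!/7! = 1/630; Racah Σ t=0..0: t=0:+1/4 = 1/4; ⇒ 3j(2 2 2; 2 -1 -1)² = 3/35, sgn -1
B: Δ = 2!·2!·2!/7! = 1/630; Racah Σ t=0..0: t=0:+1/8 = 1/8; ⇒ 3j(2 2 2; 2 -2 0)² = 2/35, sgn +1
I_A²/I_B² = (3/35)/(2/35) = 3/2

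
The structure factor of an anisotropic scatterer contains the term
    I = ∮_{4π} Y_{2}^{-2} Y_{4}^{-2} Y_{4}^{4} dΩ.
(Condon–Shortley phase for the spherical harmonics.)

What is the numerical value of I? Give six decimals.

m-sum 0 ✓  L=10 even ✓  2≤4≤6 ✓
Π(2lᵢ+1) = 5×9×9 = 405
triangle coeff Δ(2,4,4) = 1/13860
Σ_t [0,2]: t=0:+1/192 t=1:−1/36 t=2:+1/192 = -5/288
(3j)²=20/693 [(2 4 4; 0 0 0)], sign=-1
Σ_t [2,2]: t=2:+1/2880 = 1/2880
(3j)²=2/165 [(2 4 4; -2 -2 4)], sign=+1
⇒ 4πI² = 120/847
I = (-1)√(120/847/(4π)) = -0.10618031

-0.106180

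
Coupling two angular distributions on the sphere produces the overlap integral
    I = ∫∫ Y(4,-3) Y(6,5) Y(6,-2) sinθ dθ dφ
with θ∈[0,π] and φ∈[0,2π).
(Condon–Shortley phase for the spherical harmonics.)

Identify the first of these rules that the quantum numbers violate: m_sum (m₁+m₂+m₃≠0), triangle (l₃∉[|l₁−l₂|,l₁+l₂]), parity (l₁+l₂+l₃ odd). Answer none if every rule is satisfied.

azimuthal sum: -3 + 5 − 2 = 0  ✓
2 ≤ 6 ≤ 10 (triangle on l)  ✓
L = 4 + 6 + 6 = 16 (even)  ✓

none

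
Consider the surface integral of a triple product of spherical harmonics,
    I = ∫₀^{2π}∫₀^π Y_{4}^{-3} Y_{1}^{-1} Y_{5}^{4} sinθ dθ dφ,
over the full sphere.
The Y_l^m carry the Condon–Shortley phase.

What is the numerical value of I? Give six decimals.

Rules hold: Σm=0, L=10 even, 3≤5≤5.
N = 9·3·11 = 297
Δ = 0!·8!·2!/11! = 1/495
Racah Σ t=0..0: t=0:+1/576 = 1/576
⇒ 3j(4 1 5; 0 0 0)² = 5/99, sgn -1
Racah Σ t=0..0: t=0:+1/10080 = 1/10080
⇒ 3j(4 1 5; -3 -1 4)² = 4/55, sgn -1
4πI² = N·(3j₀)²·(3jₘ)² = 12/11
I = +1·√(1.09091/4π) = 0.29463840

0.294638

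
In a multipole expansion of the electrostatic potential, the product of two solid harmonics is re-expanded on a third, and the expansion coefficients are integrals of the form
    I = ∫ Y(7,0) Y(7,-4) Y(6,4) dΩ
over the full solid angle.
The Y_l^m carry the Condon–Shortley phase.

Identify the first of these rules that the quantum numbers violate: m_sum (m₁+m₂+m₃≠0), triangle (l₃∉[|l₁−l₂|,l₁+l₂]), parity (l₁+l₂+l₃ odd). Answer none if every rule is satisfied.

none

m₁+m₂+m₃ = 0 − 4 + 4 = 0  ✓
triangle: |7−7|=0 ≤ l₃=6 ≤ 7+7=14  ✓
parity: l₁+l₂+l₃ = 20 is even  ✓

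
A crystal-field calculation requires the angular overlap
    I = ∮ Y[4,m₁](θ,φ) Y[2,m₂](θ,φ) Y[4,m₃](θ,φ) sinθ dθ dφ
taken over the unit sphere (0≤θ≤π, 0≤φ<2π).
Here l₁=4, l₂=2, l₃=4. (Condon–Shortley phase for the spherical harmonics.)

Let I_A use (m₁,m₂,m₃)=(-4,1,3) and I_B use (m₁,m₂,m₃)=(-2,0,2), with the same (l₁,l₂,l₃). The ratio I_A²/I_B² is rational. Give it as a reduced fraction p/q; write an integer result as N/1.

l's match ⇒ only the (l;m) 3-j factors differ between A and B.
A: triangle coeff Δ(4,2,4) = 1/13860; Σ_t [2,2]: t=2:+1/1440 = 1/1440; (3j)²=7/165 [(4 2 4; -4 1 3)], sign=-1
B: triangle coeff Δ(4,2,4) = 1/13860; Σ_t [0,2]: t=0:+1/2880 t=1:−1/120 t=2:+1/192 = -1/360; (3j)²=16/3465 [(4 2 4; -2 0 2)], sign=-1
I_A²/I_B² = (7/165)/(16/3465) = 147/16

147/16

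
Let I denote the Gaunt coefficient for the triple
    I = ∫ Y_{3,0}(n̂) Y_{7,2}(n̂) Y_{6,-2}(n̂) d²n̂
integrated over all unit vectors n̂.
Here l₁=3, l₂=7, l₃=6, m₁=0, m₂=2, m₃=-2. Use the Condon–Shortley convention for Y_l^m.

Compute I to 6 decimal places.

0.080527

m-sum 0 ✓  L=16 even ✓  4≤6≤10 ✓
Π(2lᵢ+1) = 7×15×13 = 1365
triangle coeff Δ(3,7,6) = 1/2042040
Σ_t [1,3]: t=1:−1/207360 t=2:+1/57600 t=3:−1/207360 = 1/129600
(3j)²=168/12155 [(3 7 6; 0 0 0)], sign=+1
Σ_t [1,3]: t=1:−1/967680 t=2:+1/120960 t=3:−1/207360 = 1/414720
(3j)²=21/4862 [(3 7 6; 0 2 -2)], sign=+1
⇒ 4πI² = 37044/454597
I = (+1)√(37044/454597/(4π)) = 0.08052685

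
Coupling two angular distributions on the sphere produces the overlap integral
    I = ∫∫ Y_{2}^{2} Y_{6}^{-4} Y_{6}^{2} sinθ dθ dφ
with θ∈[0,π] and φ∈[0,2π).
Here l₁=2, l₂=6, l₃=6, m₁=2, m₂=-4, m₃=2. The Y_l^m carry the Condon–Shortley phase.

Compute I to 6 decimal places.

-0.153870

Rules hold: Σm=0, L=14 even, 4≤6≤8.
N = 5·13·13 = 845
Δ = 2!·2!·10!/15! = 1/90090
Racah Σ t=0..2: t=0:+1/69120 t=1:−1/14400 t=2:+1/69120 = -7/172800
⇒ 3j(2 6 6; 0 0 0)² = 14/715, sgn -1
Racah Σ t=0..0: t=0:+1/322560 = 1/322560
⇒ 3j(2 6 6; 2 -4 2)² = 18/1001, sgn +1
4πI² = N·(3j₀)²·(3jₘ)² = 36/121
I = -1·√(0.297521/4π) = -0.15386989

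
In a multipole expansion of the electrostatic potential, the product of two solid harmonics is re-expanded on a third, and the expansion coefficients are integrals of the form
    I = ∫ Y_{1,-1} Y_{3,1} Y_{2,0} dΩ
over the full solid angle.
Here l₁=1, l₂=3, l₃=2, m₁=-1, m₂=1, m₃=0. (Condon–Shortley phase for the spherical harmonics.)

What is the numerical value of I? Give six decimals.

Checks pass: Σm=0; 6 even; l₃=2∈[2,4].
(2·1+1)(2·3+1)(2·2+1) = 105
Δ: 2! 0! 4! / 7! → 1/105
sum: t=1:−1/4 = -1/4
3j²(1 3 2; 0 0 0) = Δ·Π!·Σ² = 3/35  (sign -1)
sum: t=2:+1/8 = 1/8
3j²(1 3 2; -1 1 0) = Δ·Π!·Σ² = 2/35  (sign +1)
combine: 4πI² = 105·3/35·2/35 = 18/35
take √, sign -1: I = -0.20230066

-0.202301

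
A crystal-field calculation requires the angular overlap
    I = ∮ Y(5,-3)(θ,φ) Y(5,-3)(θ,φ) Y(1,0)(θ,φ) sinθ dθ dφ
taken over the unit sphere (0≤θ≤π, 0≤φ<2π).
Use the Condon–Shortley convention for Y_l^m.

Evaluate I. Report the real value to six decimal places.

0.000000

m-sum = -3 − 3 + 0 = -6 ≠ 0 ⇒ I = 0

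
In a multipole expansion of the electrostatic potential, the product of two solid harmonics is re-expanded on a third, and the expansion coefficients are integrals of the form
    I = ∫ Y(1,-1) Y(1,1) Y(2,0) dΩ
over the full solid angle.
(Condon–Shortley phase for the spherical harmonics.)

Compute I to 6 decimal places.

0.126157

Rules hold: Σm=0, L=4 even, 0≤2≤2.
N = 3·3·5 = 45
Δ = 0!·2!·2!/5! = 1/30
Racah Σ t=0..0: t=0:+1/1 = 1/1
⇒ 3j(1 1 2; 0 0 0)² = 2/15, sgn +1
Racah Σ t=0..0: t=0:+1/4 = 1/4
⇒ 3j(1 1 2; -1 1 0)² = 1/30, sgn +1
4πI² = N·(3j₀)²·(3jₘ)² = 1/5
I = +1·√(0.2/4π) = 0.12615663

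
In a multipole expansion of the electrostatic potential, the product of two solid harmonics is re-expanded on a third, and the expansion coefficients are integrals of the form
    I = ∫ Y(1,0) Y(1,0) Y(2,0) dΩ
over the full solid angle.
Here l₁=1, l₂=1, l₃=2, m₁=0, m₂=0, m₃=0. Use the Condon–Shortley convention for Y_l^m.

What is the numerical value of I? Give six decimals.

Checks pass: Σm=0; 4 even; l₃=2∈[0,2].
(2·1+1)(2·1+1)(2·2+1) = 45
Δ: 0! 2! 2! / 5! → 1/30
sum: t=0:+1/1 = 1/1
3j²(1 1 2; 0 0 0) = Δ·Π!·Σ² = 2/15  (sign +1)
(m-triple is (0,0,0) — same symbol as above.)
combine: 4πI² = 45·2/15·2/15 = 4/5
take √, sign +1: I = 0.25231325

0.252313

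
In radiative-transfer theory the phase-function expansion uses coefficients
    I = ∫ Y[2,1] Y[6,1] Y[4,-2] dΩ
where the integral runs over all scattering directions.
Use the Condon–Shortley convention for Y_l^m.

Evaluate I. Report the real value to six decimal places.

-0.133065

Checks pass: Σm=0; 12 even; l₃=4∈[4,8].
(2·2+1)(2·6+1)(2·4+1) = 585
Δ: 4! 0! 8! / 13! → 1/6435
sum: t=2:+1/2304 = 1/2304
3j²(2 6 4; 0 0 0) = Δ·Π!·Σ² = 5/143  (sign +1)
sum: t=1:−1/8640 = -1/8640
3j²(2 6 4; 1 1 -2) = Δ·Π!·Σ² = 14/1287  (sign -1)
combine: 4πI² = 585·5/143·14/1287 = 350/1573
take √, sign -1: I = -0.13306527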